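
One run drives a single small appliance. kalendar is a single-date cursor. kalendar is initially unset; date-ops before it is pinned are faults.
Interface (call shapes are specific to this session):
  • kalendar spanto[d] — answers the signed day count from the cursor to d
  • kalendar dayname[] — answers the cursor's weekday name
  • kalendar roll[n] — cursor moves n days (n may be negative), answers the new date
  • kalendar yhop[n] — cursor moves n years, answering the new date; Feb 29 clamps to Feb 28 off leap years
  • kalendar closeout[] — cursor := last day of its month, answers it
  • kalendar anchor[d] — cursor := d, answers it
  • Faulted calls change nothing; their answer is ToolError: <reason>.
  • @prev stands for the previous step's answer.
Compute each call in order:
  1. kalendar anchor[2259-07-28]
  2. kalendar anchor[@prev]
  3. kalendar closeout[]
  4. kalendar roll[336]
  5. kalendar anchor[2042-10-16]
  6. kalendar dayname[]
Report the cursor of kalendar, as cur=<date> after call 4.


Answer: cur=2260-07-01

Derivation:
→ kalendar anchor(d→2259-07-28)
← 2259-07-28
→ kalendar anchor(d→@prev)
← 2259-07-28
→ kalendar closeout()
← 2259-07-31
→ kalendar roll(n→336)
← 2260-07-01
→ kalendar anchor(d→2042-10-16)
← 2042-10-16
→ kalendar dayname()
← Thursday


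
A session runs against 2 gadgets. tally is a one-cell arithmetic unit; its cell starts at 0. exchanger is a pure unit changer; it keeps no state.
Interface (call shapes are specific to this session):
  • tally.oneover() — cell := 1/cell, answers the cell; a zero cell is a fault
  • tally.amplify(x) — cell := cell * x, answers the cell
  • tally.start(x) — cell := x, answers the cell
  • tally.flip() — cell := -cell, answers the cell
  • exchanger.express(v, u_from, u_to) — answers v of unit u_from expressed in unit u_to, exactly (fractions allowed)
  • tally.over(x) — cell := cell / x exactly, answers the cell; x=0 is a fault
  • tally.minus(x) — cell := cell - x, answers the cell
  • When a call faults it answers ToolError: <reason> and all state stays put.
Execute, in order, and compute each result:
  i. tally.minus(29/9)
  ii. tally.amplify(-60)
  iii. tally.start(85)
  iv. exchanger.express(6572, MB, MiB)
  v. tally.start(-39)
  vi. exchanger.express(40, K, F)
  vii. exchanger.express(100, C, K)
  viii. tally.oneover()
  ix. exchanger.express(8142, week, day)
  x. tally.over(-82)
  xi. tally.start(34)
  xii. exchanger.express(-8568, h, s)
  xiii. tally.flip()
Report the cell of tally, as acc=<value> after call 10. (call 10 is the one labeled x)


·→ tally.minus(x→29/9)
·← -29/9
·→ tally.amplify(x→-60)
·← 580/3
·→ tally.start(x→85)
·← 85
·→ exchanger.express(v→6572, u_from→MB, u_to→MiB)
·← 25671875/4096
·→ tally.start(x→-39)
·← -39
·→ exchanger.express(v→40, u_from→K, u_to→F)
·← -38767/100
·→ exchanger.express(v→100, u_from→C, u_to→K)
·← 7463/20
·→ tally.oneover()
·← -1/39
·→ exchanger.express(v→8142, u_from→week, u_to→day)
·← 56994
·→ tally.over(x→-82)
·← 1/3198
·→ tally.start(x→34)
·← 34
·→ exchanger.express(v→-8568, u_from→h, u_to→s)
·← -30844800
·→ tally.flip()
·← -34

Answer: acc=1/3198


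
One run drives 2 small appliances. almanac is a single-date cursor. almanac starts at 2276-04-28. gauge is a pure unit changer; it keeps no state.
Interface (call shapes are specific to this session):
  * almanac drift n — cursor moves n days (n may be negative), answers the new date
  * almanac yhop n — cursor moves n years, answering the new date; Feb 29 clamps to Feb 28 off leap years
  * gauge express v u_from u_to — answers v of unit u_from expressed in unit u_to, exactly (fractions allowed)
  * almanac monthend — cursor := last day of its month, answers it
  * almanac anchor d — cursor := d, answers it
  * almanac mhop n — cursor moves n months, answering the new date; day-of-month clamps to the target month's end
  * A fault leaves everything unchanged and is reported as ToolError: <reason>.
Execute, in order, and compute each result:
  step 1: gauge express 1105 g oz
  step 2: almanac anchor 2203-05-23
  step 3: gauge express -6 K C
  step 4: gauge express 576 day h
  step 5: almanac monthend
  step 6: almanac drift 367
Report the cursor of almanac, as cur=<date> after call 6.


Answer: cur=2204-06-01

Derivation:
>>> gauge express v→1105 u_from→g u_to→oz
:: 1768000000/45359237
>>> almanac anchor d→2203-05-23
:: 2203-05-23
>>> gauge express v→-6 u_from→K u_to→C
:: -5583/20
>>> gauge express v→576 u_from→day u_to→h
:: 13824
>>> almanac monthend
:: 2203-05-31
>>> almanac drift n→367
:: 2204-06-01


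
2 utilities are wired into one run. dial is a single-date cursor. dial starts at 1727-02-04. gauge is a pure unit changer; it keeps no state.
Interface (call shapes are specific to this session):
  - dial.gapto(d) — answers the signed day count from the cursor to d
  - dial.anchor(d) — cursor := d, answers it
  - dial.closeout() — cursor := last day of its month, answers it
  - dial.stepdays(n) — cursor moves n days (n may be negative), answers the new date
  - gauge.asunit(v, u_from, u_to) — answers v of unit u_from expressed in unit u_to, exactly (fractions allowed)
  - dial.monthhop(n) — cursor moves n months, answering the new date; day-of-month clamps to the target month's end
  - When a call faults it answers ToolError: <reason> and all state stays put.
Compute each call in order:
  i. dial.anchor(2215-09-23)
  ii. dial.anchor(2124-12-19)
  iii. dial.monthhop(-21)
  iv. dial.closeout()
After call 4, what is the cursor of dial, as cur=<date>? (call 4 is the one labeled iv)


Answer: cur=2123-03-31

Derivation:
==> anchor(d→2215-09-23)
<== 2215-09-23
==> anchor(d→2124-12-19)
<== 2124-12-19
==> monthhop(n→-21)
<== 2123-03-19
==> closeout()
<== 2123-03-31


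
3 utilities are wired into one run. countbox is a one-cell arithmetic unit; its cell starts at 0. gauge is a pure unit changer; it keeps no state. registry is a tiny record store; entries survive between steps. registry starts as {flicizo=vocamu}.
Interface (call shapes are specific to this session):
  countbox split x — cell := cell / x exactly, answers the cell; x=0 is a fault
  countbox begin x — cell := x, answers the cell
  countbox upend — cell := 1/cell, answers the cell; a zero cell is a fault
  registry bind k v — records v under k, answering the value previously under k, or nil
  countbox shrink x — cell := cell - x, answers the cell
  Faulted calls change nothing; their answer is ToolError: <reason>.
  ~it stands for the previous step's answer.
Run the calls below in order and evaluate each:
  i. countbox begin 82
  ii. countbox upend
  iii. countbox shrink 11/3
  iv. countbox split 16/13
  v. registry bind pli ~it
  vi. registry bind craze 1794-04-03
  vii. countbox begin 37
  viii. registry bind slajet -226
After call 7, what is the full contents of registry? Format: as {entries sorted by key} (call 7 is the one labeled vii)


Answer: {craze=1794-04-03, flicizo=vocamu, pli=-11687/3936}

Derivation:
> countbox begin x→82
  82
> countbox upend
  1/82
> countbox shrink x→11/3
  -899/246
> countbox split x→16/13
  -11687/3936
> registry bind k→pli v→~it
  nil
> registry bind k→craze v→1794-04-03
  nil
> countbox begin x→37
  37
> registry bind k→slajet v→-226
  nil


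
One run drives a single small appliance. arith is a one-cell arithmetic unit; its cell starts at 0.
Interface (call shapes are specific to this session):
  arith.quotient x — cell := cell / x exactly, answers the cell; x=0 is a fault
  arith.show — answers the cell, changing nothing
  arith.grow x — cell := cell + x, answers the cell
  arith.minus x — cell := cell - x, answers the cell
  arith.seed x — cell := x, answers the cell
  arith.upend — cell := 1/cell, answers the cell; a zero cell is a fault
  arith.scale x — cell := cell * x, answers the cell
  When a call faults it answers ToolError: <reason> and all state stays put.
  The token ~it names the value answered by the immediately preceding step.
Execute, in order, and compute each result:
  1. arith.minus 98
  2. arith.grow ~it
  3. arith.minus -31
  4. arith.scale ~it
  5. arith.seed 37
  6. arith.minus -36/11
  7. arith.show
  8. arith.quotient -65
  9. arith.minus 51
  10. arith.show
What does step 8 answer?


Answer: -443/715

Derivation:
$ arith.minus x: 98
[out] -98
$ arith.grow x: ~it
[out] -196
$ arith.minus x: -31
[out] -165
$ arith.scale x: ~it
[out] 27225
$ arith.seed x: 37
[out] 37
$ arith.minus x: -36/11
[out] 443/11
$ arith.show
[out] 443/11
$ arith.quotient x: -65
[out] -443/715
$ arith.minus x: 51
[out] -36908/715
$ arith.show
[out] -36908/715


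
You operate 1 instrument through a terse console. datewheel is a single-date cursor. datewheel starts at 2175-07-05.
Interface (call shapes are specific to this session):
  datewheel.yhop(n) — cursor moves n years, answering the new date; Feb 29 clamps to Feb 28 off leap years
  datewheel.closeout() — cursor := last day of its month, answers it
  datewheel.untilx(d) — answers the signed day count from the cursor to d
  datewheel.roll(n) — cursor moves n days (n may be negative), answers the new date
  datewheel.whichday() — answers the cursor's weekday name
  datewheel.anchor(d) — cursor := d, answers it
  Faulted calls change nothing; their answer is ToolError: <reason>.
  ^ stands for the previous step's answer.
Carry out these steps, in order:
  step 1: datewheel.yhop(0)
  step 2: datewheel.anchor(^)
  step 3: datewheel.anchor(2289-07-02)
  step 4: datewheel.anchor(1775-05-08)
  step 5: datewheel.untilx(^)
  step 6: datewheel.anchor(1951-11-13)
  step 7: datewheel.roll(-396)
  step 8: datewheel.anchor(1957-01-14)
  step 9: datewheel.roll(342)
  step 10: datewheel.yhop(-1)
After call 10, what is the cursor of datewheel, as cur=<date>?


Step: datewheel.yhop[n=0]
Result: 2175-07-05
Step: datewheel.anchor[d=^]
Result: 2175-07-05
Step: datewheel.anchor[d=2289-07-02]
Result: 2289-07-02
Step: datewheel.anchor[d=1775-05-08]
Result: 1775-05-08
Step: datewheel.untilx[d=^]
Result: 0
Step: datewheel.anchor[d=1951-11-13]
Result: 1951-11-13
Step: datewheel.roll[n=-396]
Result: 1950-10-13
Step: datewheel.anchor[d=1957-01-14]
Result: 1957-01-14
Step: datewheel.roll[n=342]
Result: 1957-12-22
Step: datewheel.yhop[n=-1]
Result: 1956-12-22

Answer: cur=1956-12-22


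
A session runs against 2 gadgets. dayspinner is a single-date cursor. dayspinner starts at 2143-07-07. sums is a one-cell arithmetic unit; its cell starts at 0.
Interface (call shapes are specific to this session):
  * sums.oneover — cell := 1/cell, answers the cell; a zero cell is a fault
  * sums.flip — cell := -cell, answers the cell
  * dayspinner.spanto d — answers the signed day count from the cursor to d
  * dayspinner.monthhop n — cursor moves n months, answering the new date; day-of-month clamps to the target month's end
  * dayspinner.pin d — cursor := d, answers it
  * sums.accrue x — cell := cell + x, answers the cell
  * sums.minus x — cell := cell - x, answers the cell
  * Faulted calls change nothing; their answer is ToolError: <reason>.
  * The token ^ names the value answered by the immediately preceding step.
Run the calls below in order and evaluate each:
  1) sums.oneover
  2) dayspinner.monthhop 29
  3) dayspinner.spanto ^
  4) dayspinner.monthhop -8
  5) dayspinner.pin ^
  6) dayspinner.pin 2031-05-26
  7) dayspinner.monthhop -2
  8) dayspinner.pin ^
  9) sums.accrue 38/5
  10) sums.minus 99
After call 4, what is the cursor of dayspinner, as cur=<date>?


Answer: cur=2145-04-07

Derivation:
Now I run sums.oneover(), yielding ToolError: reciprocal of zero.
I call dayspinner.monthhop(n: 29), and observe 2145-12-07.
I run dayspinner.spanto(d: ^), yielding 0.
I invoke dayspinner.monthhop(n: -8), and observe 2145-04-07.
I invoke dayspinner.pin(d: ^), → 2145-04-07.
Invoking dayspinner.pin(d: 2031-05-26), which returns 2031-05-26.
Now I run dayspinner.monthhop(n: -2), giving 2031-03-26.
Next I call dayspinner.pin(d: ^), — result: 2031-03-26.
Next I call sums.accrue(x: 38/5), and get 38/5.
I call sums.minus(x: 99), — result: -457/5.


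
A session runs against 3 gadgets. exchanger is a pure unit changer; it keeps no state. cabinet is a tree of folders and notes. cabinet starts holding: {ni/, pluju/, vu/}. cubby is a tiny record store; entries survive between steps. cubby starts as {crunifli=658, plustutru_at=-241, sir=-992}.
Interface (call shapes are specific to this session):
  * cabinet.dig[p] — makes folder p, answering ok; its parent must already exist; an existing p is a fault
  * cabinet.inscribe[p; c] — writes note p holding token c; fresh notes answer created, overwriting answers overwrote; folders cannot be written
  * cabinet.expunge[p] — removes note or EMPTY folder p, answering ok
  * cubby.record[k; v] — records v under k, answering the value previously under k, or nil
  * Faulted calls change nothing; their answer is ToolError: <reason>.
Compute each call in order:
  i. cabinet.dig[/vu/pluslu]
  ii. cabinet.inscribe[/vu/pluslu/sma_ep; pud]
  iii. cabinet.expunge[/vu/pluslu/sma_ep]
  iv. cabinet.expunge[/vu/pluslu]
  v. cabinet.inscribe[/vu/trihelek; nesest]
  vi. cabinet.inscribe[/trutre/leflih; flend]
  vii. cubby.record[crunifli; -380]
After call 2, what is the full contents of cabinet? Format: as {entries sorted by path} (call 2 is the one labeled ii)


Answer: {ni/, pluju/, vu/, vu/pluslu/, vu/pluslu/sma_ep=pud}

Derivation:
;; 1. cabinet.dig(/vu/pluslu) -> ok
;; 2. cabinet.inscribe(/vu/pluslu/sma_ep, pud) -> created
;; 3. cabinet.expunge(/vu/pluslu/sma_ep) -> ok
;; 4. cabinet.expunge(/vu/pluslu) -> ok
;; 5. cabinet.inscribe(/vu/trihelek, nesest) -> created
;; 6. cabinet.inscribe(/trutre/leflih, flend) -> ToolError: no parent
;; 7. cubby.record(crunifli, -380) -> 658


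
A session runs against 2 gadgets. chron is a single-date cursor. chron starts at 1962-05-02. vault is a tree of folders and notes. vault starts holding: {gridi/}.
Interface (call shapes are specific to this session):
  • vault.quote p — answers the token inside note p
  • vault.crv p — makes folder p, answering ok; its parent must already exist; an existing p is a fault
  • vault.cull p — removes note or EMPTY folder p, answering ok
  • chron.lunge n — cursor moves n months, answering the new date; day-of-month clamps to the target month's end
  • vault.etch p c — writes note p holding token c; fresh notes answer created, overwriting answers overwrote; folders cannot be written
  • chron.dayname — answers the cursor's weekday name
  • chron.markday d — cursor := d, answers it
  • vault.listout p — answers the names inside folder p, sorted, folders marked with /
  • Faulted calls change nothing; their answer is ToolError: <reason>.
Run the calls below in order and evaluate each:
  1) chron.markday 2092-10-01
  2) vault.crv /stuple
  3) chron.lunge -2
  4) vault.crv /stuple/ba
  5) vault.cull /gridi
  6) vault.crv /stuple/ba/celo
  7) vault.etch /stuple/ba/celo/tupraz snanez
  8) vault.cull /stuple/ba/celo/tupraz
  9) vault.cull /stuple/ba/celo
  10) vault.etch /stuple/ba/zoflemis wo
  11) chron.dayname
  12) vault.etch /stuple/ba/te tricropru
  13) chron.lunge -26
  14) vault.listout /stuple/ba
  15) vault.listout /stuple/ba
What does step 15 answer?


> markday 2092-10-01
:: 2092-10-01
> crv /stuple
:: ok
> lunge -2
:: 2092-08-01
> crv /stuple/ba
:: ok
> cull /gridi
:: ok
> crv /stuple/ba/celo
:: ok
> etch /stuple/ba/celo/tupraz snanez
:: created
> cull /stuple/ba/celo/tupraz
:: ok
> cull /stuple/ba/celo
:: ok
> etch /stuple/ba/zoflemis wo
:: created
> dayname
:: Friday
> etch /stuple/ba/te tricropru
:: created
> lunge -26
:: 2090-06-01
> listout /stuple/ba
:: [te, zoflemis]
> listout /stuple/ba
:: [te, zoflemis]

Answer: [te, zoflemis]


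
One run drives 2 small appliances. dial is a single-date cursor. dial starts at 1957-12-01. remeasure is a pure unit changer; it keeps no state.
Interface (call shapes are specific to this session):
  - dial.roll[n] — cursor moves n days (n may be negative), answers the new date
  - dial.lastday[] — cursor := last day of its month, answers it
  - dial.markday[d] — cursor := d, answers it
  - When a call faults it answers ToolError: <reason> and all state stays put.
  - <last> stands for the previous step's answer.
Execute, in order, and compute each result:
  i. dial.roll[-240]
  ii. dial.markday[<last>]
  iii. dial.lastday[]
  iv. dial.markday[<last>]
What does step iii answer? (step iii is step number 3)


Answer: 1957-04-30

Derivation:
~$ dial.roll -240
[out] 1957-04-05
~$ dial.markday <last>
[out] 1957-04-05
~$ dial.lastday
[out] 1957-04-30
~$ dial.markday <last>
[out] 1957-04-30


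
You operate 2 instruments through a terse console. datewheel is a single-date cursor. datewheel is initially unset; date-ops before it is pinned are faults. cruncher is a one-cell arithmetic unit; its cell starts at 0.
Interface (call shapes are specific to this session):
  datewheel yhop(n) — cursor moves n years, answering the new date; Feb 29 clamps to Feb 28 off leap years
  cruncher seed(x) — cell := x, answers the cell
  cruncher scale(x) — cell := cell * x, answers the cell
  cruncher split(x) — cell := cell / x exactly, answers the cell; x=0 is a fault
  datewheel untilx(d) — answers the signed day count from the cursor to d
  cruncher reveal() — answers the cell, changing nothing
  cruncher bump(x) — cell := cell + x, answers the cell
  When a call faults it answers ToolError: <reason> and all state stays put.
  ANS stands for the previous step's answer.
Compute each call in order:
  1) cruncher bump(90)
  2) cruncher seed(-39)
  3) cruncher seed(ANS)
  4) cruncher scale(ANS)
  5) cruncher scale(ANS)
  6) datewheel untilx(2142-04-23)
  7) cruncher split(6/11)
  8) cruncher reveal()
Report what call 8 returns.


Answer: 8482617/2

Derivation:
>> cruncher bump(90)
<< 90
>> cruncher seed(-39)
<< -39
>> cruncher seed(ANS)
<< -39
>> cruncher scale(ANS)
<< 1521
>> cruncher scale(ANS)
<< 2313441
>> datewheel untilx(2142-04-23)
<< ToolError: no date set
>> cruncher split(6/11)
<< 8482617/2
>> cruncher reveal()
<< 8482617/2


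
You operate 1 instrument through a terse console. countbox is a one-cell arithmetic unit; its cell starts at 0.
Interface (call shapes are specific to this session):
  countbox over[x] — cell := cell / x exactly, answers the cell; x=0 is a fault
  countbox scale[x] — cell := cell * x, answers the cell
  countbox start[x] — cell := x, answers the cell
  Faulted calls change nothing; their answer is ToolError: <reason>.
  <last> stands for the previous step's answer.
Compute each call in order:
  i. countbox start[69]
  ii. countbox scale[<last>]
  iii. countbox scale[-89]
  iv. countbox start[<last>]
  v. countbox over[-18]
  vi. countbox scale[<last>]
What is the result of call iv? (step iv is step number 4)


Next I call countbox start passing 69, and get 69.
I invoke countbox scale passing <last>: 4761.
Then countbox scale passing -89, giving -423729.
Now I run countbox start passing <last>, and get -423729.
Next I call countbox over passing -18, and see 47081/2.
Using countbox scale passing <last>, — result: 2216620561/4.

Answer: -423729


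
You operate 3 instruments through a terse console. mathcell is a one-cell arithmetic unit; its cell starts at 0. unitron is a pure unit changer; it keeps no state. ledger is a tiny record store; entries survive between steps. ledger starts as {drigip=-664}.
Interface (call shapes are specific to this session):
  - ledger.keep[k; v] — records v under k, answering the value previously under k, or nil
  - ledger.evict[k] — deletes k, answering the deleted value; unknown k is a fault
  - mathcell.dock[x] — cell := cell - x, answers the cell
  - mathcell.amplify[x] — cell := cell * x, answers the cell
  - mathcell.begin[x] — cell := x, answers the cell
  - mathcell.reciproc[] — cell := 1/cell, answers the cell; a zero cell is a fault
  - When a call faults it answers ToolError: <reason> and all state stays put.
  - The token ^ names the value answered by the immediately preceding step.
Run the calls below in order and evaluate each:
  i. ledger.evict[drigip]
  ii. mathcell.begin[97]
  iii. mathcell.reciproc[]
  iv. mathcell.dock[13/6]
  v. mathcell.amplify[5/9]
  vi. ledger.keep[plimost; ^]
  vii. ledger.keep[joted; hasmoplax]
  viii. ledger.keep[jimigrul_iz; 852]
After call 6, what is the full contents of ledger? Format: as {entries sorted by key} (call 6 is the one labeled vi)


$ ledger.evict k→drigip
:: -664
$ mathcell.begin x→97
:: 97
$ mathcell.reciproc
:: 1/97
$ mathcell.dock x→13/6
:: -1255/582
$ mathcell.amplify x→5/9
:: -6275/5238
$ ledger.keep k→plimost v→^
:: nil
$ ledger.keep k→joted v→hasmoplax
:: nil
$ ledger.keep k→jimigrul_iz v→852
:: nil

Answer: {plimost=-6275/5238}


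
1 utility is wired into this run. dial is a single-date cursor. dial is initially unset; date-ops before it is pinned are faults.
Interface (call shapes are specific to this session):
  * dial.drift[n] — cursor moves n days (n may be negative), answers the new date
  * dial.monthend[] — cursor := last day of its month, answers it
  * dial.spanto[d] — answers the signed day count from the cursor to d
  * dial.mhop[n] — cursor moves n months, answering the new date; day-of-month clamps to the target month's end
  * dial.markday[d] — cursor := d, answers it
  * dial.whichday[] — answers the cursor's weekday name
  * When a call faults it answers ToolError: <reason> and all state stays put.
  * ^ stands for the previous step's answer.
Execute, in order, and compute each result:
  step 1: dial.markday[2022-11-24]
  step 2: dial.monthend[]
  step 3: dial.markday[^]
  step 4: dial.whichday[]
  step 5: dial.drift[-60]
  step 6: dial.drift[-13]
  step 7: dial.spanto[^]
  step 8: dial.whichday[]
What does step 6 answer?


Answer: 2022-09-18

Derivation:
[in] dial.markday d='2022-11-24'
= 2022-11-24
[in] dial.monthend
= 2022-11-30
[in] dial.markday d='^'
= 2022-11-30
[in] dial.whichday
= Wednesday
[in] dial.drift n='-60'
= 2022-10-01
[in] dial.drift n='-13'
= 2022-09-18
[in] dial.spanto d='^'
= 0
[in] dial.whichday
= Sunday


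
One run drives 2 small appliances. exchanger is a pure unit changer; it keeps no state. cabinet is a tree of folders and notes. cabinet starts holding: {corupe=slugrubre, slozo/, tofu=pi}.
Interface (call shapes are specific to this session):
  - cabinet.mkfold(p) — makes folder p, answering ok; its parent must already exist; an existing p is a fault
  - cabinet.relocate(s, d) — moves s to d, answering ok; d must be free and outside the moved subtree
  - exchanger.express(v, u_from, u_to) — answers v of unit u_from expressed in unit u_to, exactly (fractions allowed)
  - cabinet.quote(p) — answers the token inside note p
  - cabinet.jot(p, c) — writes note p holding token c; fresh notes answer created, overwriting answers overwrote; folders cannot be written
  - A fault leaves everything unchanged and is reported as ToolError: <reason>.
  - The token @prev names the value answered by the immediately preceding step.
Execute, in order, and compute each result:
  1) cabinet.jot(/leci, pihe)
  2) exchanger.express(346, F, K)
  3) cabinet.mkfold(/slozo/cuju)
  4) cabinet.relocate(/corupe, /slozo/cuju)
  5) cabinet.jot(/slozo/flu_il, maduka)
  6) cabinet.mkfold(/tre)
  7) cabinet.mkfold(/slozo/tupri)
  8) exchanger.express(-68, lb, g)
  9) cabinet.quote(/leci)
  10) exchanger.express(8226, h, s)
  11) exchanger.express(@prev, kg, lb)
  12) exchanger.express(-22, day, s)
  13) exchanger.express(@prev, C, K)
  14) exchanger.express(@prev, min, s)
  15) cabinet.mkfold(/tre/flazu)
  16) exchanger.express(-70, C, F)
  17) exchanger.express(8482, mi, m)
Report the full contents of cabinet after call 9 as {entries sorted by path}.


Answer: {corupe=slugrubre, leci=pihe, slozo/, slozo/cuju/, slozo/flu_il=maduka, slozo/tupri/, tofu=pi, tre/}

Derivation:
> cabinet.jot p→/leci c→pihe
  created
> exchanger.express v→346 u_from→F u_to→K
  80567/180
> cabinet.mkfold p→/slozo/cuju
  ok
> cabinet.relocate s→/corupe d→/slozo/cuju
  ToolError: exists
> cabinet.jot p→/slozo/flu_il c→maduka
  created
> cabinet.mkfold p→/tre
  ok
> cabinet.mkfold p→/slozo/tupri
  ok
> exchanger.express v→-68 u_from→lb u_to→g
  -771107029/25000
> cabinet.quote p→/leci
  pihe
> exchanger.express v→8226 u_from→h u_to→s
  29613600
> exchanger.express v→@prev u_from→kg u_to→lb
  2961360000000000/45359237
> exchanger.express v→-22 u_from→day u_to→s
  -1900800
> exchanger.express v→@prev u_from→C u_to→K
  -38010537/20
> exchanger.express v→@prev u_from→min u_to→s
  -114031611
> cabinet.mkfold p→/tre/flazu
  ok
> exchanger.express v→-70 u_from→C u_to→F
  -94
> exchanger.express v→8482 u_from→mi u_to→m
  1706306976/125


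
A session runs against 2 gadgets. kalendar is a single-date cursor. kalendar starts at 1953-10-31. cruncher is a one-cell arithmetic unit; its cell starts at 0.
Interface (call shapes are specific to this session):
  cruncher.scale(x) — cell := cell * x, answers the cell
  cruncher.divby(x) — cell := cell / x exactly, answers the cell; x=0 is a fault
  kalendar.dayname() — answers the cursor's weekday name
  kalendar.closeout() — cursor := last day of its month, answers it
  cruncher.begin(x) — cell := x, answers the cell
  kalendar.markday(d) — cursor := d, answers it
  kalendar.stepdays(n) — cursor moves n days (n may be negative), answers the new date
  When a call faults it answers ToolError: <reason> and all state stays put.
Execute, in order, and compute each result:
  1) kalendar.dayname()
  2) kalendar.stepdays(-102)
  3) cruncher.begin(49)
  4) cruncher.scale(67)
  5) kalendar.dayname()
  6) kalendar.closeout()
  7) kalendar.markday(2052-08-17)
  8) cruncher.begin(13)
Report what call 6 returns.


Answer: 1953-07-31

Derivation:
>> dayname()
<< Saturday
>> stepdays(-102)
<< 1953-07-21
>> begin(49)
<< 49
>> scale(67)
<< 3283
>> dayname()
<< Tuesday
>> closeout()
<< 1953-07-31
>> markday(2052-08-17)
<< 2052-08-17
>> begin(13)
<< 13


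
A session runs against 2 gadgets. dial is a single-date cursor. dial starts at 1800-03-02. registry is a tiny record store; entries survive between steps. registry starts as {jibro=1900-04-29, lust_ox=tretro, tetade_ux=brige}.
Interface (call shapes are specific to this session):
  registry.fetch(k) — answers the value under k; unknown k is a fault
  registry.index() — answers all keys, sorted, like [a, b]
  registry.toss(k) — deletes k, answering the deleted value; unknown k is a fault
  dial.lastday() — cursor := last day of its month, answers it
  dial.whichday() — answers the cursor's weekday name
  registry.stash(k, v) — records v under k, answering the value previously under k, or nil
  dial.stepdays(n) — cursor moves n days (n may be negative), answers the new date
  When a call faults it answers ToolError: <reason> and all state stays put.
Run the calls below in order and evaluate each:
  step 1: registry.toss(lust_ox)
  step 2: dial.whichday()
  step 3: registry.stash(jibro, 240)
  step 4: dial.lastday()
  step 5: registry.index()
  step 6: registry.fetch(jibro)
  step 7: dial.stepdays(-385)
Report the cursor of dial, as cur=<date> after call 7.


Answer: cur=1799-03-11

Derivation:
Step: registry.toss[k=lust_ox]
Result: tretro
Step: dial.whichday[]
Result: Sunday
Step: registry.stash[k=jibro; v=240]
Result: 1900-04-29
Step: dial.lastday[]
Result: 1800-03-31
Step: registry.index[]
Result: [jibro, tetade_ux]
Step: registry.fetch[k=jibro]
Result: 240
Step: dial.stepdays[n=-385]
Result: 1799-03-11


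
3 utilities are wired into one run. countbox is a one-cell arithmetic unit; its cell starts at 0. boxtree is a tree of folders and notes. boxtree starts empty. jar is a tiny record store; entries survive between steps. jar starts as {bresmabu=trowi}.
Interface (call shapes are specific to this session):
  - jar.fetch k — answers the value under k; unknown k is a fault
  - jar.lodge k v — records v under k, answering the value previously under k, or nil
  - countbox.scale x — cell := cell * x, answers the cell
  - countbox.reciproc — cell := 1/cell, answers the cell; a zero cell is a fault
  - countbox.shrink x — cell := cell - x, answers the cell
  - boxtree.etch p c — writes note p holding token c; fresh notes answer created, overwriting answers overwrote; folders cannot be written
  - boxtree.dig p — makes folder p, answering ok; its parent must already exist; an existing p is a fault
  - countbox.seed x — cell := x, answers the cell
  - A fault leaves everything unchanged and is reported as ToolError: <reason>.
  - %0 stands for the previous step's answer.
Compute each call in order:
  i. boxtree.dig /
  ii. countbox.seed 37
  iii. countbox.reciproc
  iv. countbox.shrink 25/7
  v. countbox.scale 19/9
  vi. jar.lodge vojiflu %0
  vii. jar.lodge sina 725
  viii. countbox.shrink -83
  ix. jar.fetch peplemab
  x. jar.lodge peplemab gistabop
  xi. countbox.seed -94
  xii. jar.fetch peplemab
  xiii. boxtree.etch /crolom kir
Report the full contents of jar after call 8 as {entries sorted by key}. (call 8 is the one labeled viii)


% boxtree.dig p→/
= ToolError: exists
% countbox.seed x→37
= 37
% countbox.reciproc
= 1/37
% countbox.shrink x→25/7
= -918/259
% countbox.scale x→19/9
= -1938/259
% jar.lodge k→vojiflu v→%0
= nil
% jar.lodge k→sina v→725
= nil
% countbox.shrink x→-83
= 19559/259
% jar.fetch k→peplemab
= ToolError: no such key peplemab
% jar.lodge k→peplemab v→gistabop
= nil
% countbox.seed x→-94
= -94
% jar.fetch k→peplemab
= gistabop
% boxtree.etch p→/crolom c→kir
= created

Answer: {bresmabu=trowi, sina=725, vojiflu=-1938/259}


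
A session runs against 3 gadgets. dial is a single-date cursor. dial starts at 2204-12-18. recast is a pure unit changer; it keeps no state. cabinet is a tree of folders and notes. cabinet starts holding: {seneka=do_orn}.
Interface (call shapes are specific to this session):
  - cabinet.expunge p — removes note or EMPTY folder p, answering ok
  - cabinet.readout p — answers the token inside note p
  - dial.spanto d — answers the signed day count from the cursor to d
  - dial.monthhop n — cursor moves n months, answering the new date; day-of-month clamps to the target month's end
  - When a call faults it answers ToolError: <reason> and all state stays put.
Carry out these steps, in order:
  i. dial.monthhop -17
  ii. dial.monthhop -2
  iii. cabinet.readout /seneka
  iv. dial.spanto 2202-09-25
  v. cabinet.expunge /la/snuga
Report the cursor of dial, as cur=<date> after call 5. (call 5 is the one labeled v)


Next I call dial.monthhop on n→-17, which returns 2203-07-18.
Invoking dial.monthhop on n→-2: 2203-05-18.
I try cabinet.readout on p→/seneka, which returns do_orn.
I invoke dial.spanto on d→2202-09-25, and observe -235.
Now I run cabinet.expunge on p→/la/snuga, and observe ToolError: not found.

Answer: cur=2203-05-18


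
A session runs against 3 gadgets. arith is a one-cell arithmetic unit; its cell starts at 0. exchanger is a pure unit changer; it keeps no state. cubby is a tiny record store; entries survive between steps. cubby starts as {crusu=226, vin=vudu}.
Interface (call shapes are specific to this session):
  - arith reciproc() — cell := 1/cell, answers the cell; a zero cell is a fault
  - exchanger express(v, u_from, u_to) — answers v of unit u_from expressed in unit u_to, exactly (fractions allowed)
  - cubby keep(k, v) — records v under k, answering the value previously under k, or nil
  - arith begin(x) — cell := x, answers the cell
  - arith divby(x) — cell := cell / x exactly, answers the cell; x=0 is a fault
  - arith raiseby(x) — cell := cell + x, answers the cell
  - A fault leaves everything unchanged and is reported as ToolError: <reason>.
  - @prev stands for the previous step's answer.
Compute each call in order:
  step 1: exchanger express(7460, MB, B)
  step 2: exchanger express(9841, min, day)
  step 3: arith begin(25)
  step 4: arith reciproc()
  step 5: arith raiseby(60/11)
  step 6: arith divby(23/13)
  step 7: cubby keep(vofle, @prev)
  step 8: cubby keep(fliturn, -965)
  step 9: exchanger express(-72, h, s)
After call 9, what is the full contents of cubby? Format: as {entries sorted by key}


[in] exchanger express 7460 MB B
:: 7460000000
[in] exchanger express 9841 min day
:: 9841/1440
[in] arith begin 25
:: 25
[in] arith reciproc
:: 1/25
[in] arith raiseby 60/11
:: 1511/275
[in] arith divby 23/13
:: 19643/6325
[in] cubby keep vofle @prev
:: nil
[in] cubby keep fliturn -965
:: nil
[in] exchanger express -72 h s
:: -259200

Answer: {crusu=226, fliturn=-965, vin=vudu, vofle=19643/6325}


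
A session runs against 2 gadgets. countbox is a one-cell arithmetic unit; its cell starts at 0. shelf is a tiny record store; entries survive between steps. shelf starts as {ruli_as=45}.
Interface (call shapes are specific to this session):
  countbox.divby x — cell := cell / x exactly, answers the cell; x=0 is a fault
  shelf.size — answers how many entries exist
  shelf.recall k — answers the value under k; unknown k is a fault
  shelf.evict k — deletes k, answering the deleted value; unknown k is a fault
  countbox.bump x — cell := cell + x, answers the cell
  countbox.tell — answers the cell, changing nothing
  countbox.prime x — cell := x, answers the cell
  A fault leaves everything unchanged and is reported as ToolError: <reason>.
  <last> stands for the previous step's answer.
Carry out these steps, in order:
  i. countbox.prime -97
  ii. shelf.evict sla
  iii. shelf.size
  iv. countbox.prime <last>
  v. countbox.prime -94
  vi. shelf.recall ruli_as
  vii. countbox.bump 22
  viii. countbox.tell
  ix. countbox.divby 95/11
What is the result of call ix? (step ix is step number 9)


Next I call countbox.prime on x: -97, giving -97.
I call shelf.evict on k: sla, — result: ToolError: no such key sla.
Invoking shelf.size, and get 1.
I use countbox.prime on x: <last>, → 1.
I use countbox.prime on x: -94, → -94.
Now I run shelf.recall on k: ruli_as, and see 45.
I use countbox.bump on x: 22, which returns -72.
Then countbox.tell, yielding -72.
Then countbox.divby on x: 95/11: -792/95.

Answer: -792/95


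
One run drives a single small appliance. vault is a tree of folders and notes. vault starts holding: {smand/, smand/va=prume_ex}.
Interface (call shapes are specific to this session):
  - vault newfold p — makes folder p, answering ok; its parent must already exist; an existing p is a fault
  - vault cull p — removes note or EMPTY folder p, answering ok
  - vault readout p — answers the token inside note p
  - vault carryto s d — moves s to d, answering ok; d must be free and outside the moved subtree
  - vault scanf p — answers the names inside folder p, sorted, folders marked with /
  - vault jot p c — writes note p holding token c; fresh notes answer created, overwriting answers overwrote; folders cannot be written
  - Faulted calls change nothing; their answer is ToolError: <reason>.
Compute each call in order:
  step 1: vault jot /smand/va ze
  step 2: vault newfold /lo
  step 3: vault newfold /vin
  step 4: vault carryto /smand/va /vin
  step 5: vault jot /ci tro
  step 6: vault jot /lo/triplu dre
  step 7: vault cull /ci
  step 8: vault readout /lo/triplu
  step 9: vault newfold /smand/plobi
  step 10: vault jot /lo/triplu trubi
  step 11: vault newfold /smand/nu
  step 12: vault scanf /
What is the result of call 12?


Answer: [lo/, smand/, vin/]

Derivation:
>> vault jot(p: /smand/va, c: ze)
<< overwrote
>> vault newfold(p: /lo)
<< ok
>> vault newfold(p: /vin)
<< ok
>> vault carryto(s: /smand/va, d: /vin)
<< ToolError: exists
>> vault jot(p: /ci, c: tro)
<< created
>> vault jot(p: /lo/triplu, c: dre)
<< created
>> vault cull(p: /ci)
<< ok
>> vault readout(p: /lo/triplu)
<< dre
>> vault newfold(p: /smand/plobi)
<< ok
>> vault jot(p: /lo/triplu, c: trubi)
<< overwrote
>> vault newfold(p: /smand/nu)
<< ok
>> vault scanf(p: /)
<< [lo/, smand/, vin/]


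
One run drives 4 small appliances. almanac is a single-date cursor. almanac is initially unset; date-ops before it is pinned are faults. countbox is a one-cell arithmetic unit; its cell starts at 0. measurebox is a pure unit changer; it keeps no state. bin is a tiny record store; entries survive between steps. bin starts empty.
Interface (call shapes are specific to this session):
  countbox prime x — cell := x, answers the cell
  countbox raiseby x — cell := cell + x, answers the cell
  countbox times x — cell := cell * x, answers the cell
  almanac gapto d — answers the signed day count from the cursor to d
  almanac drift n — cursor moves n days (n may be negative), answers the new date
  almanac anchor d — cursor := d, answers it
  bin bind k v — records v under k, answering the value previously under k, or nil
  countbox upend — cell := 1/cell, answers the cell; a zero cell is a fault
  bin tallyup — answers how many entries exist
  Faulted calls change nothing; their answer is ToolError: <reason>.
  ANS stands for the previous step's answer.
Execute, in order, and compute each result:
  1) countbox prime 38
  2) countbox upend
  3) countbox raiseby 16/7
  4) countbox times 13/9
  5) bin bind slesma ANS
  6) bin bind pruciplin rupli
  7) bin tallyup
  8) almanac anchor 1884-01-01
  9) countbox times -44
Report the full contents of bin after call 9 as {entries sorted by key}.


Answer: {pruciplin=rupli, slesma=2665/798}

Derivation:
→ countbox prime(x=38)
← 38
→ countbox upend()
← 1/38
→ countbox raiseby(x=16/7)
← 615/266
→ countbox times(x=13/9)
← 2665/798
→ bin bind(k=slesma, v=ANS)
← nil
→ bin bind(k=pruciplin, v=rupli)
← nil
→ bin tallyup()
← 2
→ almanac anchor(d=1884-01-01)
← 1884-01-01
→ countbox times(x=-44)
← -58630/399


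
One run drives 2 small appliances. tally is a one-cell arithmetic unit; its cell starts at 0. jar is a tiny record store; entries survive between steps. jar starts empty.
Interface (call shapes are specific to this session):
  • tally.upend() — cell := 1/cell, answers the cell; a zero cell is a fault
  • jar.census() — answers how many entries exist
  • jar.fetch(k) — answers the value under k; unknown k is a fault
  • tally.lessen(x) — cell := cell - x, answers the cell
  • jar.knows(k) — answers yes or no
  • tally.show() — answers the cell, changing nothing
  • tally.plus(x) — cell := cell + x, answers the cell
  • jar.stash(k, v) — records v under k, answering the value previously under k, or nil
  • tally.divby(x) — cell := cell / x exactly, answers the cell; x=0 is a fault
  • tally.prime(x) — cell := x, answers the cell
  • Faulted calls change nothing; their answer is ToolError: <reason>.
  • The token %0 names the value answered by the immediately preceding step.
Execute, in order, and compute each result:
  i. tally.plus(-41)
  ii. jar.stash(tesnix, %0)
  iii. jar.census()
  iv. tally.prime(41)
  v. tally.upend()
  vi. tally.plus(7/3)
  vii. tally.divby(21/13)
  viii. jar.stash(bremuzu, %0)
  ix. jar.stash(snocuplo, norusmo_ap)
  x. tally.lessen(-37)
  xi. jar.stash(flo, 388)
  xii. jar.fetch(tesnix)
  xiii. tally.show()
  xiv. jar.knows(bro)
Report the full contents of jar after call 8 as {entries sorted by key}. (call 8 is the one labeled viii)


Answer: {bremuzu=3770/2583, tesnix=-41}

Derivation:
! 1. tally.plus(x: -41) ~> -41
! 2. jar.stash(k: tesnix, v: %0) ~> nil
! 3. jar.census() ~> 1
! 4. tally.prime(x: 41) ~> 41
! 5. tally.upend() ~> 1/41
! 6. tally.plus(x: 7/3) ~> 290/123
! 7. tally.divby(x: 21/13) ~> 3770/2583
! 8. jar.stash(k: bremuzu, v: %0) ~> nil
! 9. jar.stash(k: snocuplo, v: norusmo_ap) ~> nil
! 10. tally.lessen(x: -37) ~> 99341/2583
! 11. jar.stash(k: flo, v: 388) ~> nil
! 12. jar.fetch(k: tesnix) ~> -41
! 13. tally.show() ~> 99341/2583
! 14. jar.knows(k: bro) ~> no


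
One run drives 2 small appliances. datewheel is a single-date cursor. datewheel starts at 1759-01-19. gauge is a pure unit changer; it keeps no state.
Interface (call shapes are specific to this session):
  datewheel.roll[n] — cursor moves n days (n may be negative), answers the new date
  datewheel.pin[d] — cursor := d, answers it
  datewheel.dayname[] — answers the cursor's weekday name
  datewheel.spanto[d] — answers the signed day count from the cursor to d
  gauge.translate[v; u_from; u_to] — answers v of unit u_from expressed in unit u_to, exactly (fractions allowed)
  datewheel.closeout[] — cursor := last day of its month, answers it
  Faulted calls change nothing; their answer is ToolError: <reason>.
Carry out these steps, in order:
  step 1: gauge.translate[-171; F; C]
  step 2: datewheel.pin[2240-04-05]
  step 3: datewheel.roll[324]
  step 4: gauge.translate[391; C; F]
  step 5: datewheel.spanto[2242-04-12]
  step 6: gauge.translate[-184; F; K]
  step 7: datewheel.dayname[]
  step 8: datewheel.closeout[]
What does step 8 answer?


Invoking gauge.translate using v→-171, u_from→F, u_to→C, and observe -1015/9.
Then datewheel.pin using d→2240-04-05, → 2240-04-05.
Now I run datewheel.roll using n→324, and see 2241-02-23.
I invoke gauge.translate using v→391, u_from→C, u_to→F, yielding 3679/5.
Then datewheel.spanto using d→2242-04-12, and observe 413.
Invoking gauge.translate using v→-184, u_from→F, u_to→K, which returns 3063/20.
Using datewheel.dayname(), and observe Tuesday.
Then datewheel.closeout, yielding 2241-02-28.

Answer: 2241-02-28
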